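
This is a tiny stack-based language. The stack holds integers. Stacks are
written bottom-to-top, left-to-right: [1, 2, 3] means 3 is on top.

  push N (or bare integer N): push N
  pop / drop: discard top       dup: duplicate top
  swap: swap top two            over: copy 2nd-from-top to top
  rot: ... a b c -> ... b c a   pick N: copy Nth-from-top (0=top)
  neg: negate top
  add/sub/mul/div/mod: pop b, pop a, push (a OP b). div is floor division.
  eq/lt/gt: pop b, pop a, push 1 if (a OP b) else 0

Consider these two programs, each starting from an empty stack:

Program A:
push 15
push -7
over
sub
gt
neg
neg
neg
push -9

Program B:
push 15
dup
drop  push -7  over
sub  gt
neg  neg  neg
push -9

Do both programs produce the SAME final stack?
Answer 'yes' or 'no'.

Answer: yes

Derivation:
Program A trace:
  After 'push 15': [15]
  After 'push -7': [15, -7]
  After 'over': [15, -7, 15]
  After 'sub': [15, -22]
  After 'gt': [1]
  After 'neg': [-1]
  After 'neg': [1]
  After 'neg': [-1]
  After 'push -9': [-1, -9]
Program A final stack: [-1, -9]

Program B trace:
  After 'push 15': [15]
  After 'dup': [15, 15]
  After 'drop': [15]
  After 'push -7': [15, -7]
  After 'over': [15, -7, 15]
  After 'sub': [15, -22]
  After 'gt': [1]
  After 'neg': [-1]
  After 'neg': [1]
  After 'neg': [-1]
  After 'push -9': [-1, -9]
Program B final stack: [-1, -9]
Same: yes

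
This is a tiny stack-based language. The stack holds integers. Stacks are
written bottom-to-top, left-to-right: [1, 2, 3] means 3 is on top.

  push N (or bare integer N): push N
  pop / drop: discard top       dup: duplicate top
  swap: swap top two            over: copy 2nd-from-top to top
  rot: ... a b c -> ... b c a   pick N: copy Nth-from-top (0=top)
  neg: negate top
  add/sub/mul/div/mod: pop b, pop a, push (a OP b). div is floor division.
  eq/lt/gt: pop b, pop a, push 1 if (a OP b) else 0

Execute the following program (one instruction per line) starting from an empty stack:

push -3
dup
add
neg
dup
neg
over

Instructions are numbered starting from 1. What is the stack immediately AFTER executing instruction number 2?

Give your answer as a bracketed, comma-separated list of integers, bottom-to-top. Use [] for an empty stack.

Answer: [-3, -3]

Derivation:
Step 1 ('push -3'): [-3]
Step 2 ('dup'): [-3, -3]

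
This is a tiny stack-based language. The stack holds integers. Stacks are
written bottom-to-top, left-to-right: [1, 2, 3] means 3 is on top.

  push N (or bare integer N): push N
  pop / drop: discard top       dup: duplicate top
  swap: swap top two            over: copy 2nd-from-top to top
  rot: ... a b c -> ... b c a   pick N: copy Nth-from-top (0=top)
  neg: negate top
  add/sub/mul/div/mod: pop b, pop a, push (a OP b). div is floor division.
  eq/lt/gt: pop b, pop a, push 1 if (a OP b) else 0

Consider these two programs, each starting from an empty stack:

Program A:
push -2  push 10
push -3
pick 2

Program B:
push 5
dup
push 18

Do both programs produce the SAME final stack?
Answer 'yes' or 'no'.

Answer: no

Derivation:
Program A trace:
  After 'push -2': [-2]
  After 'push 10': [-2, 10]
  After 'push -3': [-2, 10, -3]
  After 'pick 2': [-2, 10, -3, -2]
Program A final stack: [-2, 10, -3, -2]

Program B trace:
  After 'push 5': [5]
  After 'dup': [5, 5]
  After 'push 18': [5, 5, 18]
Program B final stack: [5, 5, 18]
Same: no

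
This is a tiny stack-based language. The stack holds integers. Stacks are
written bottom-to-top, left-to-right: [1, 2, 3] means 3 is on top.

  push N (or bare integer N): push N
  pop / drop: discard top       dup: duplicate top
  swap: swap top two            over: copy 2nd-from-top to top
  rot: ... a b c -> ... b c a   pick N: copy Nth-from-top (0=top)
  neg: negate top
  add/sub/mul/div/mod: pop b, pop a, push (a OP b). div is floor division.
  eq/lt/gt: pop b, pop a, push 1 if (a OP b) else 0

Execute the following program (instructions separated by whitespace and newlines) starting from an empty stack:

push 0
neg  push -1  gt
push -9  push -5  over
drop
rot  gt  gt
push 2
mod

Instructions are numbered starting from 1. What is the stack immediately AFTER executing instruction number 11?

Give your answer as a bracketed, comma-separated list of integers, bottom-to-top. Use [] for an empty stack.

Step 1 ('push 0'): [0]
Step 2 ('neg'): [0]
Step 3 ('push -1'): [0, -1]
Step 4 ('gt'): [1]
Step 5 ('push -9'): [1, -9]
Step 6 ('push -5'): [1, -9, -5]
Step 7 ('over'): [1, -9, -5, -9]
Step 8 ('drop'): [1, -9, -5]
Step 9 ('rot'): [-9, -5, 1]
Step 10 ('gt'): [-9, 0]
Step 11 ('gt'): [0]

Answer: [0]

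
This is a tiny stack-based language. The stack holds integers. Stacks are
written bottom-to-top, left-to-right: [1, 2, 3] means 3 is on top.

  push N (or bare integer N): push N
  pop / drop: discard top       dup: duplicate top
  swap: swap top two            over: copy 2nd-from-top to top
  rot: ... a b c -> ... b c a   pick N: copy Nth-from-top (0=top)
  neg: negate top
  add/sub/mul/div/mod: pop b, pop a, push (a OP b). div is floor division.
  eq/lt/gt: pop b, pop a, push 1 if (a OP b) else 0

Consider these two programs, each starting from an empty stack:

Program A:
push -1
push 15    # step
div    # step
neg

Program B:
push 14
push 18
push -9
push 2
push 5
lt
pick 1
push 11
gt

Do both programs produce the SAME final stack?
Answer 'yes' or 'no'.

Answer: no

Derivation:
Program A trace:
  After 'push -1': [-1]
  After 'push 15': [-1, 15]
  After 'div': [-1]
  After 'neg': [1]
Program A final stack: [1]

Program B trace:
  After 'push 14': [14]
  After 'push 18': [14, 18]
  After 'push -9': [14, 18, -9]
  After 'push 2': [14, 18, -9, 2]
  After 'push 5': [14, 18, -9, 2, 5]
  After 'lt': [14, 18, -9, 1]
  After 'pick 1': [14, 18, -9, 1, -9]
  After 'push 11': [14, 18, -9, 1, -9, 11]
  After 'gt': [14, 18, -9, 1, 0]
Program B final stack: [14, 18, -9, 1, 0]
Same: no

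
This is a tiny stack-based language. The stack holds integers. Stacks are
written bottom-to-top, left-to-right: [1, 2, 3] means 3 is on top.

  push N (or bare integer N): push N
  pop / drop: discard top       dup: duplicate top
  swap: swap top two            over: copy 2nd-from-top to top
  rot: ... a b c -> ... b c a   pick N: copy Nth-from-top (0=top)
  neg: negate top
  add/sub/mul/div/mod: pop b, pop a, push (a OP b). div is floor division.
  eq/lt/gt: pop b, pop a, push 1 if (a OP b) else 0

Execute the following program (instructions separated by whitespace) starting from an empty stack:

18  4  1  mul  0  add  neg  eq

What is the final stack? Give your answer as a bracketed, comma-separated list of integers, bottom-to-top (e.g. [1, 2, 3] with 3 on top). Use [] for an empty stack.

After 'push 18': [18]
After 'push 4': [18, 4]
After 'push 1': [18, 4, 1]
After 'mul': [18, 4]
After 'push 0': [18, 4, 0]
After 'add': [18, 4]
After 'neg': [18, -4]
After 'eq': [0]

Answer: [0]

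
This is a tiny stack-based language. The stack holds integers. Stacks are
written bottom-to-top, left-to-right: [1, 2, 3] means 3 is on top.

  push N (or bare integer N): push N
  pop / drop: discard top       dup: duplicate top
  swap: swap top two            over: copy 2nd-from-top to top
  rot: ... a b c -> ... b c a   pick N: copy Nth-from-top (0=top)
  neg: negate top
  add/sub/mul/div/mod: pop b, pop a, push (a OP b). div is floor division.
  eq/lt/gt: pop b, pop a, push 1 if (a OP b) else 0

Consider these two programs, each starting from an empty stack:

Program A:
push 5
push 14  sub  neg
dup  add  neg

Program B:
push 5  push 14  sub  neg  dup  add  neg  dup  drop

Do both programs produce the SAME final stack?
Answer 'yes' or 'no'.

Answer: yes

Derivation:
Program A trace:
  After 'push 5': [5]
  After 'push 14': [5, 14]
  After 'sub': [-9]
  After 'neg': [9]
  After 'dup': [9, 9]
  After 'add': [18]
  After 'neg': [-18]
Program A final stack: [-18]

Program B trace:
  After 'push 5': [5]
  After 'push 14': [5, 14]
  After 'sub': [-9]
  After 'neg': [9]
  After 'dup': [9, 9]
  After 'add': [18]
  After 'neg': [-18]
  After 'dup': [-18, -18]
  After 'drop': [-18]
Program B final stack: [-18]
Same: yes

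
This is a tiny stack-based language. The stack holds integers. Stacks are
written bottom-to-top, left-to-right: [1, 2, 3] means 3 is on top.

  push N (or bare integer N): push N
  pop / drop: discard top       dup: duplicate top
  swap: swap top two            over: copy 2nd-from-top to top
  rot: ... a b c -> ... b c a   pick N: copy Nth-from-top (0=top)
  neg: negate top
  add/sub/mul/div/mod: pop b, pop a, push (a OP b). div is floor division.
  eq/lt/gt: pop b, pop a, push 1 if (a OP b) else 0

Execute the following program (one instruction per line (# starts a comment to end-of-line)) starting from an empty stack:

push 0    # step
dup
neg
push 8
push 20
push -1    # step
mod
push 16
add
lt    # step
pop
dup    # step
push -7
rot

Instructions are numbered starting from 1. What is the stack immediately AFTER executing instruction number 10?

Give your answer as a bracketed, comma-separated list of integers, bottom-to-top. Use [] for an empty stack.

Step 1 ('push 0'): [0]
Step 2 ('dup'): [0, 0]
Step 3 ('neg'): [0, 0]
Step 4 ('push 8'): [0, 0, 8]
Step 5 ('push 20'): [0, 0, 8, 20]
Step 6 ('push -1'): [0, 0, 8, 20, -1]
Step 7 ('mod'): [0, 0, 8, 0]
Step 8 ('push 16'): [0, 0, 8, 0, 16]
Step 9 ('add'): [0, 0, 8, 16]
Step 10 ('lt'): [0, 0, 1]

Answer: [0, 0, 1]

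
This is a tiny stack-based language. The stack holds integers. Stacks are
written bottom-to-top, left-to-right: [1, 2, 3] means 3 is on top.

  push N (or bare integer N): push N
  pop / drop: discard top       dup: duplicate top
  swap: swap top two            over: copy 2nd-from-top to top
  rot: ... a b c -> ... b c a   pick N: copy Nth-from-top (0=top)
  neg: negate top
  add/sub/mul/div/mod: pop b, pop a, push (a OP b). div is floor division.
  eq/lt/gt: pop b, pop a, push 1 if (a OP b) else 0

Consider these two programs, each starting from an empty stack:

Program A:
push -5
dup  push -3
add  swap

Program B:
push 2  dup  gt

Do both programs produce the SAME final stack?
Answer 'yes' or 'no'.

Program A trace:
  After 'push -5': [-5]
  After 'dup': [-5, -5]
  After 'push -3': [-5, -5, -3]
  After 'add': [-5, -8]
  After 'swap': [-8, -5]
Program A final stack: [-8, -5]

Program B trace:
  After 'push 2': [2]
  After 'dup': [2, 2]
  After 'gt': [0]
Program B final stack: [0]
Same: no

Answer: no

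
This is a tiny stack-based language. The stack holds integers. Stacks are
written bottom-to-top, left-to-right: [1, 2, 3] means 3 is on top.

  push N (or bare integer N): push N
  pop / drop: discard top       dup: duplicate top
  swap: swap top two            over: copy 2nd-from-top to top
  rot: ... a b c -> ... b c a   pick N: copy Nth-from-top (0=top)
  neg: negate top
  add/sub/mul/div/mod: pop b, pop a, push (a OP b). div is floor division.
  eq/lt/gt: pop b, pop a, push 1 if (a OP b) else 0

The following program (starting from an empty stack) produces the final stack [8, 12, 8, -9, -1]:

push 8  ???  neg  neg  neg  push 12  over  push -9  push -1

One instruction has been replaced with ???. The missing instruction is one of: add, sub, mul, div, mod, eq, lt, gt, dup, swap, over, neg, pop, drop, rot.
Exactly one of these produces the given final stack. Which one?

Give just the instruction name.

Stack before ???: [8]
Stack after ???:  [-8]
The instruction that transforms [8] -> [-8] is: neg

Answer: neg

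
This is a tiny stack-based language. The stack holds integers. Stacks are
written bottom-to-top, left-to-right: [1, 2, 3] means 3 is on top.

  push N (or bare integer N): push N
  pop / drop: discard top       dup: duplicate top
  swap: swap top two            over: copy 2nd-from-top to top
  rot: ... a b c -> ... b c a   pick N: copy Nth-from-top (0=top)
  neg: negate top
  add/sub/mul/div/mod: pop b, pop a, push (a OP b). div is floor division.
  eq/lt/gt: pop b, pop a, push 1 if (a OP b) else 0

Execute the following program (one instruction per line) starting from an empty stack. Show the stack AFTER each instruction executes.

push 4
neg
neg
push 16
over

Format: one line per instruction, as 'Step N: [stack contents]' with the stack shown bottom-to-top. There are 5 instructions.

Step 1: [4]
Step 2: [-4]
Step 3: [4]
Step 4: [4, 16]
Step 5: [4, 16, 4]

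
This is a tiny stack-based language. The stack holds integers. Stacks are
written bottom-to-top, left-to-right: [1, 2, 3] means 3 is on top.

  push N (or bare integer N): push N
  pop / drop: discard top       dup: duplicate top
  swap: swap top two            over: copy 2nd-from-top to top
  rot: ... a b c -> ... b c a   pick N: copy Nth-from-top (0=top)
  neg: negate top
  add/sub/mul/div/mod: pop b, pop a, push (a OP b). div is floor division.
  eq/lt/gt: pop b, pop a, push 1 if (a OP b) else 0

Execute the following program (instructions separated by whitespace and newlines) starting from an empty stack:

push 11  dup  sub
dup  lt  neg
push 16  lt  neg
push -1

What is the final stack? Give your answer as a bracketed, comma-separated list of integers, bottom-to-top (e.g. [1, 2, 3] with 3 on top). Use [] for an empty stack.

After 'push 11': [11]
After 'dup': [11, 11]
After 'sub': [0]
After 'dup': [0, 0]
After 'lt': [0]
After 'neg': [0]
After 'push 16': [0, 16]
After 'lt': [1]
After 'neg': [-1]
After 'push -1': [-1, -1]

Answer: [-1, -1]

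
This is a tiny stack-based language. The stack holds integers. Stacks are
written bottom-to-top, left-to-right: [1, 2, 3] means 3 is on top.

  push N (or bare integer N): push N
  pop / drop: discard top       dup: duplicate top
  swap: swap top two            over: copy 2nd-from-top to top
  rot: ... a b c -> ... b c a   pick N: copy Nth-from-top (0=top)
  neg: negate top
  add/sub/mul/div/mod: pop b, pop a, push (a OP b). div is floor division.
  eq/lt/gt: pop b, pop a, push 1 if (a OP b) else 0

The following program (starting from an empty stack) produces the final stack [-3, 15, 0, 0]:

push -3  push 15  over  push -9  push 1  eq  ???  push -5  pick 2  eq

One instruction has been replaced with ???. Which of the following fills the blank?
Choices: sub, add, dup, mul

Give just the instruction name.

Answer: mul

Derivation:
Stack before ???: [-3, 15, -3, 0]
Stack after ???:  [-3, 15, 0]
Checking each choice:
  sub: produces [-3, 15, -3, 0]
  add: produces [-3, 15, -3, 0]
  dup: produces [-3, 15, -3, 0, 0, 0]
  mul: MATCH


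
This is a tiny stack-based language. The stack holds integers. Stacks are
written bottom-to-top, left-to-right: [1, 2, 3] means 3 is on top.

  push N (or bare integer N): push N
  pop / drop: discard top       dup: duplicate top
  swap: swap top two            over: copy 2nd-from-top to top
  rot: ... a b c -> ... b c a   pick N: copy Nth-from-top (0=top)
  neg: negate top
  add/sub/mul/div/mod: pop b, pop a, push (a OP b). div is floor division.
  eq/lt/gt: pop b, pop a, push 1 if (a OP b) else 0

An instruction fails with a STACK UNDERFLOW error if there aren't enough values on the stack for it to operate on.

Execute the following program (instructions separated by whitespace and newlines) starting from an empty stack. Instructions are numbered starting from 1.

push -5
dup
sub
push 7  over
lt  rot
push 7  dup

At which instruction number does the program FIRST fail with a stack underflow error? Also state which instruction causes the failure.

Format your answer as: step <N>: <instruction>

Step 1 ('push -5'): stack = [-5], depth = 1
Step 2 ('dup'): stack = [-5, -5], depth = 2
Step 3 ('sub'): stack = [0], depth = 1
Step 4 ('push 7'): stack = [0, 7], depth = 2
Step 5 ('over'): stack = [0, 7, 0], depth = 3
Step 6 ('lt'): stack = [0, 0], depth = 2
Step 7 ('rot'): needs 3 value(s) but depth is 2 — STACK UNDERFLOW

Answer: step 7: rot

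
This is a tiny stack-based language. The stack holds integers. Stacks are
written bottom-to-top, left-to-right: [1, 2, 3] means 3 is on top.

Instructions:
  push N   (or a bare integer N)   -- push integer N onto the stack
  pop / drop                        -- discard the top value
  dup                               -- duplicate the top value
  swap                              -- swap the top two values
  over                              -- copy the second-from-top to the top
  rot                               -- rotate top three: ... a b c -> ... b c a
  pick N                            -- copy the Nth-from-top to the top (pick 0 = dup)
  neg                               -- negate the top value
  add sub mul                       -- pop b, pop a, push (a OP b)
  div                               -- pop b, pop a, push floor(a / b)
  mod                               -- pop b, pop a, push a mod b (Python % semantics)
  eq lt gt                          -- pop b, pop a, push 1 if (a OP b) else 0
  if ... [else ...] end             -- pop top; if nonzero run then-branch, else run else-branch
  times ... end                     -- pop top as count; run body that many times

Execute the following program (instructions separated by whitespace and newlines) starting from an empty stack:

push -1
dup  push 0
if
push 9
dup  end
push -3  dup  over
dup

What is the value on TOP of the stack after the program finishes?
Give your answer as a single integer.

Answer: -3

Derivation:
After 'push -1': [-1]
After 'dup': [-1, -1]
After 'push 0': [-1, -1, 0]
After 'if': [-1, -1]
After 'push -3': [-1, -1, -3]
After 'dup': [-1, -1, -3, -3]
After 'over': [-1, -1, -3, -3, -3]
After 'dup': [-1, -1, -3, -3, -3, -3]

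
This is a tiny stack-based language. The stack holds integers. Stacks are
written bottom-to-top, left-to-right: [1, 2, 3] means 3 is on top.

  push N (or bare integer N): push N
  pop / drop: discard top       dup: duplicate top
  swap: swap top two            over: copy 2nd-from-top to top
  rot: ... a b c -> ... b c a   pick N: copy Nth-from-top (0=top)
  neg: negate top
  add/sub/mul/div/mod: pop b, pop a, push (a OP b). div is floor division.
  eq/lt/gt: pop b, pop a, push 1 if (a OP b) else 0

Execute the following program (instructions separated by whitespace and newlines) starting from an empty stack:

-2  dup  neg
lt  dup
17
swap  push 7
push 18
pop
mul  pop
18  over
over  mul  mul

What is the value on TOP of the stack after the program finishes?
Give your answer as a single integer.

After 'push -2': [-2]
After 'dup': [-2, -2]
After 'neg': [-2, 2]
After 'lt': [1]
After 'dup': [1, 1]
After 'push 17': [1, 1, 17]
After 'swap': [1, 17, 1]
After 'push 7': [1, 17, 1, 7]
After 'push 18': [1, 17, 1, 7, 18]
After 'pop': [1, 17, 1, 7]
After 'mul': [1, 17, 7]
After 'pop': [1, 17]
After 'push 18': [1, 17, 18]
After 'over': [1, 17, 18, 17]
After 'over': [1, 17, 18, 17, 18]
After 'mul': [1, 17, 18, 306]
After 'mul': [1, 17, 5508]

Answer: 5508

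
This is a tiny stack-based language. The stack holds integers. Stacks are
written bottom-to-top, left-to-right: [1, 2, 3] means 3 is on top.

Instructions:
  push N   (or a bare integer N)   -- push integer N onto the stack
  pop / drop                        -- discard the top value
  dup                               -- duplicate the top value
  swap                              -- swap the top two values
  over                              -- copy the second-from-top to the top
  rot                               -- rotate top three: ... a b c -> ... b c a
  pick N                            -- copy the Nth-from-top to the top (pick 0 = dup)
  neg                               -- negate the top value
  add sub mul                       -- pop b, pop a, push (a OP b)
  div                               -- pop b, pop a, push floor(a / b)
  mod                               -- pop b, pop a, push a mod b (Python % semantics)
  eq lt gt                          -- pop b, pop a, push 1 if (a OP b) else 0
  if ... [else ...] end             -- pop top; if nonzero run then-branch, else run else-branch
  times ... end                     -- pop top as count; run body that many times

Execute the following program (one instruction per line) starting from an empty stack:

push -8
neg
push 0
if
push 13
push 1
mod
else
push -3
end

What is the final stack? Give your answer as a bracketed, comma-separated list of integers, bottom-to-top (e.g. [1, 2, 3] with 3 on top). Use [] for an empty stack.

After 'push -8': [-8]
After 'neg': [8]
After 'push 0': [8, 0]
After 'if': [8]
After 'push -3': [8, -3]

Answer: [8, -3]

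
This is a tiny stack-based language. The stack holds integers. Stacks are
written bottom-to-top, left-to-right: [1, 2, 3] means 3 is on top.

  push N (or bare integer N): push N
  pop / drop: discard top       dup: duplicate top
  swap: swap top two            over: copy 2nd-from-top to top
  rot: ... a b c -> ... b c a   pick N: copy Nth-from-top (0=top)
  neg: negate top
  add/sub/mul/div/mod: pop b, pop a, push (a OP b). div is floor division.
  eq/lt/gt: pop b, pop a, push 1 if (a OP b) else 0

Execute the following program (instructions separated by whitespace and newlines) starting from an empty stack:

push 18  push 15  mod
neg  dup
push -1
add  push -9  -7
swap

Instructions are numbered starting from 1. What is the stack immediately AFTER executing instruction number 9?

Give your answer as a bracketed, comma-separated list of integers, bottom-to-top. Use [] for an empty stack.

Answer: [-3, -4, -9, -7]

Derivation:
Step 1 ('push 18'): [18]
Step 2 ('push 15'): [18, 15]
Step 3 ('mod'): [3]
Step 4 ('neg'): [-3]
Step 5 ('dup'): [-3, -3]
Step 6 ('push -1'): [-3, -3, -1]
Step 7 ('add'): [-3, -4]
Step 8 ('push -9'): [-3, -4, -9]
Step 9 ('-7'): [-3, -4, -9, -7]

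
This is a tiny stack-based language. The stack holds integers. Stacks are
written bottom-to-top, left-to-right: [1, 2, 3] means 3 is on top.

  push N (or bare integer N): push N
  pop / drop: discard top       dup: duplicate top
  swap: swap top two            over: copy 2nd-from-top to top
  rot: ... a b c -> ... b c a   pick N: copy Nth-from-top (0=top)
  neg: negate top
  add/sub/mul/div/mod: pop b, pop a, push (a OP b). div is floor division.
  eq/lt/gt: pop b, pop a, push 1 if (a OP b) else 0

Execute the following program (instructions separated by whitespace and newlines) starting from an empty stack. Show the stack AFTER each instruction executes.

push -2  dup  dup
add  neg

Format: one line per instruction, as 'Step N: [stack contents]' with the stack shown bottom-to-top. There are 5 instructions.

Step 1: [-2]
Step 2: [-2, -2]
Step 3: [-2, -2, -2]
Step 4: [-2, -4]
Step 5: [-2, 4]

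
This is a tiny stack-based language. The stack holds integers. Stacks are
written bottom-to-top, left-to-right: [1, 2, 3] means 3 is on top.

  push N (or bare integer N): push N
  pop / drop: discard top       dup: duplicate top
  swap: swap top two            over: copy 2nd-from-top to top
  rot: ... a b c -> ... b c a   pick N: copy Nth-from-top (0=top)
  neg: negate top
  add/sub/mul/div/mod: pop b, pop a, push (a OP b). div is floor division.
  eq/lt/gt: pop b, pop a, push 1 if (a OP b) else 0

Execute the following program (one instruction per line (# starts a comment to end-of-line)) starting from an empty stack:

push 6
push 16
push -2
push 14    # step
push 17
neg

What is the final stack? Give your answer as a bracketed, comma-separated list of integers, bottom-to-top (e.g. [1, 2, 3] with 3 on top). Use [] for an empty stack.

After 'push 6': [6]
After 'push 16': [6, 16]
After 'push -2': [6, 16, -2]
After 'push 14': [6, 16, -2, 14]
After 'push 17': [6, 16, -2, 14, 17]
After 'neg': [6, 16, -2, 14, -17]

Answer: [6, 16, -2, 14, -17]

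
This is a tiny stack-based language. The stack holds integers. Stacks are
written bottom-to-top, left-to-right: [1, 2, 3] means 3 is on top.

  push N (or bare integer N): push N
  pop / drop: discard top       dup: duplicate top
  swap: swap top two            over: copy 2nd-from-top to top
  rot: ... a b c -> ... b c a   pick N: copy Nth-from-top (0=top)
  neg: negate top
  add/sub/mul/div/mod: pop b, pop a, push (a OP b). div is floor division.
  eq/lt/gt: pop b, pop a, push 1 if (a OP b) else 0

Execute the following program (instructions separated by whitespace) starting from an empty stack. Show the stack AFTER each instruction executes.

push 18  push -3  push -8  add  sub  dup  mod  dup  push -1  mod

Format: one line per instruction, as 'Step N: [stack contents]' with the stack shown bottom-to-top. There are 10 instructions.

Step 1: [18]
Step 2: [18, -3]
Step 3: [18, -3, -8]
Step 4: [18, -11]
Step 5: [29]
Step 6: [29, 29]
Step 7: [0]
Step 8: [0, 0]
Step 9: [0, 0, -1]
Step 10: [0, 0]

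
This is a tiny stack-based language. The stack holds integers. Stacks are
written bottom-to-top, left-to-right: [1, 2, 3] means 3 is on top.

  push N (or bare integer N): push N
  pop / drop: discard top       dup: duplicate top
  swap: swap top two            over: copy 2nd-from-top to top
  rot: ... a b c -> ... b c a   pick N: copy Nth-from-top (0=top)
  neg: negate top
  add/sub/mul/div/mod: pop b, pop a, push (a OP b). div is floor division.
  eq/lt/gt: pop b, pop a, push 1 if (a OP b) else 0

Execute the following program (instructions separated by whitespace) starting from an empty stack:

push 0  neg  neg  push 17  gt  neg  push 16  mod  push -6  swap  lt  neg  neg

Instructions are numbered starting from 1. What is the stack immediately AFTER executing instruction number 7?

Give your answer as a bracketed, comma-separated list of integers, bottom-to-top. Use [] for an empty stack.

Answer: [0, 16]

Derivation:
Step 1 ('push 0'): [0]
Step 2 ('neg'): [0]
Step 3 ('neg'): [0]
Step 4 ('push 17'): [0, 17]
Step 5 ('gt'): [0]
Step 6 ('neg'): [0]
Step 7 ('push 16'): [0, 16]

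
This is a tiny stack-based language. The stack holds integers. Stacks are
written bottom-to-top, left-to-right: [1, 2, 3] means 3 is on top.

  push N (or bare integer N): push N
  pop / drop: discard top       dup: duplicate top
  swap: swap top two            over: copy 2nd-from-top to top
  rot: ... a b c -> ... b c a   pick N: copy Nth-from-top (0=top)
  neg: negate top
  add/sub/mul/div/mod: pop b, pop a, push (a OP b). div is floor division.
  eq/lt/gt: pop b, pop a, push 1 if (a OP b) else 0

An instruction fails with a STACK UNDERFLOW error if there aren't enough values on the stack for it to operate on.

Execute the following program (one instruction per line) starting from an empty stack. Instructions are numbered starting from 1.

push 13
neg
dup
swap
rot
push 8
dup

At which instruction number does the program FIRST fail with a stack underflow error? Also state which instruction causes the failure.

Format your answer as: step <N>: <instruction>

Step 1 ('push 13'): stack = [13], depth = 1
Step 2 ('neg'): stack = [-13], depth = 1
Step 3 ('dup'): stack = [-13, -13], depth = 2
Step 4 ('swap'): stack = [-13, -13], depth = 2
Step 5 ('rot'): needs 3 value(s) but depth is 2 — STACK UNDERFLOW

Answer: step 5: rot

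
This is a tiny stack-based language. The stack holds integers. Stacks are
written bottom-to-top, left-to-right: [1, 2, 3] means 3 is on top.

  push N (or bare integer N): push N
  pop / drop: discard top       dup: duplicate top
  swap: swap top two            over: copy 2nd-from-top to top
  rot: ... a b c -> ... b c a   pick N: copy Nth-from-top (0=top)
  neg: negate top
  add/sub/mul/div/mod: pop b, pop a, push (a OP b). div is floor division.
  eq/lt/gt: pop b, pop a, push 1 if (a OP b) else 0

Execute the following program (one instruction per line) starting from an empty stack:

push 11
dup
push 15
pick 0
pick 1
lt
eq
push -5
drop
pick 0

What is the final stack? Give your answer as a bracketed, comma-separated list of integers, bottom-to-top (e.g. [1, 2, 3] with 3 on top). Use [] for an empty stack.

After 'push 11': [11]
After 'dup': [11, 11]
After 'push 15': [11, 11, 15]
After 'pick 0': [11, 11, 15, 15]
After 'pick 1': [11, 11, 15, 15, 15]
After 'lt': [11, 11, 15, 0]
After 'eq': [11, 11, 0]
After 'push -5': [11, 11, 0, -5]
After 'drop': [11, 11, 0]
After 'pick 0': [11, 11, 0, 0]

Answer: [11, 11, 0, 0]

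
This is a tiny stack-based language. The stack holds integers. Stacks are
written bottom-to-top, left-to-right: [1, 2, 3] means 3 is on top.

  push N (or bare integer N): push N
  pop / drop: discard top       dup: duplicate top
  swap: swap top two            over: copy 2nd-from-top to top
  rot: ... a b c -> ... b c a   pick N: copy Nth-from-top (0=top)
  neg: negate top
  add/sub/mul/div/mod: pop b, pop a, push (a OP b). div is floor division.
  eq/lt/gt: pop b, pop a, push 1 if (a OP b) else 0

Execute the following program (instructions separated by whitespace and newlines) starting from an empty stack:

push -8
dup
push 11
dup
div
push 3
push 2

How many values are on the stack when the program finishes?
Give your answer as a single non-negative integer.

After 'push -8': stack = [-8] (depth 1)
After 'dup': stack = [-8, -8] (depth 2)
After 'push 11': stack = [-8, -8, 11] (depth 3)
After 'dup': stack = [-8, -8, 11, 11] (depth 4)
After 'div': stack = [-8, -8, 1] (depth 3)
After 'push 3': stack = [-8, -8, 1, 3] (depth 4)
After 'push 2': stack = [-8, -8, 1, 3, 2] (depth 5)

Answer: 5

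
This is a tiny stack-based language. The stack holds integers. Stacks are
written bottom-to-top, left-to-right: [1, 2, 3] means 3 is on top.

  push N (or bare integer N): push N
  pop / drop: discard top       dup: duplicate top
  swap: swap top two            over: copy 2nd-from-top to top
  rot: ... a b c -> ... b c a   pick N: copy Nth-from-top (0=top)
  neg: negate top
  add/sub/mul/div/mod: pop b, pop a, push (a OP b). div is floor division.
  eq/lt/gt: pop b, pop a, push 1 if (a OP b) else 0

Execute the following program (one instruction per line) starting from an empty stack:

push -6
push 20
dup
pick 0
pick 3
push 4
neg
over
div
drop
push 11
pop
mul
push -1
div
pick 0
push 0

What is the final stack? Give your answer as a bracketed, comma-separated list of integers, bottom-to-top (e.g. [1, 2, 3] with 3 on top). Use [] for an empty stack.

Answer: [-6, 20, 20, 120, 120, 0]

Derivation:
After 'push -6': [-6]
After 'push 20': [-6, 20]
After 'dup': [-6, 20, 20]
After 'pick 0': [-6, 20, 20, 20]
After 'pick 3': [-6, 20, 20, 20, -6]
After 'push 4': [-6, 20, 20, 20, -6, 4]
After 'neg': [-6, 20, 20, 20, -6, -4]
After 'over': [-6, 20, 20, 20, -6, -4, -6]
After 'div': [-6, 20, 20, 20, -6, 0]
After 'drop': [-6, 20, 20, 20, -6]
After 'push 11': [-6, 20, 20, 20, -6, 11]
After 'pop': [-6, 20, 20, 20, -6]
After 'mul': [-6, 20, 20, -120]
After 'push -1': [-6, 20, 20, -120, -1]
After 'div': [-6, 20, 20, 120]
After 'pick 0': [-6, 20, 20, 120, 120]
After 'push 0': [-6, 20, 20, 120, 120, 0]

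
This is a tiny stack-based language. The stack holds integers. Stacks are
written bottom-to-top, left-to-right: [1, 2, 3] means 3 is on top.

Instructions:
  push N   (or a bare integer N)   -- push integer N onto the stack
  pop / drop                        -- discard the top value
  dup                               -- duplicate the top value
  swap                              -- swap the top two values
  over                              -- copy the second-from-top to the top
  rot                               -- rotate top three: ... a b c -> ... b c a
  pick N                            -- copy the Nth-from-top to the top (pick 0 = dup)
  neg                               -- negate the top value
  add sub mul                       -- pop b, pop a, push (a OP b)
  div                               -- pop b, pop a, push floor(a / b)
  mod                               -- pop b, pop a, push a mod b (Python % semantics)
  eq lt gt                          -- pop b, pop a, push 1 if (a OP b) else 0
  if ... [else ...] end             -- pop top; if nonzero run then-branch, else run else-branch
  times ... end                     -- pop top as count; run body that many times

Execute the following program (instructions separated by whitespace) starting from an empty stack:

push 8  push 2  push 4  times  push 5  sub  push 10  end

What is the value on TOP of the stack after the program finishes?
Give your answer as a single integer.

After 'push 8': [8]
After 'push 2': [8, 2]
After 'push 4': [8, 2, 4]
After 'times': [8, 2]
After 'push 5': [8, 2, 5]
After 'sub': [8, -3]
After 'push 10': [8, -3, 10]
After 'push 5': [8, -3, 10, 5]
After 'sub': [8, -3, 5]
After 'push 10': [8, -3, 5, 10]
After 'push 5': [8, -3, 5, 10, 5]
After 'sub': [8, -3, 5, 5]
After 'push 10': [8, -3, 5, 5, 10]
After 'push 5': [8, -3, 5, 5, 10, 5]
After 'sub': [8, -3, 5, 5, 5]
After 'push 10': [8, -3, 5, 5, 5, 10]

Answer: 10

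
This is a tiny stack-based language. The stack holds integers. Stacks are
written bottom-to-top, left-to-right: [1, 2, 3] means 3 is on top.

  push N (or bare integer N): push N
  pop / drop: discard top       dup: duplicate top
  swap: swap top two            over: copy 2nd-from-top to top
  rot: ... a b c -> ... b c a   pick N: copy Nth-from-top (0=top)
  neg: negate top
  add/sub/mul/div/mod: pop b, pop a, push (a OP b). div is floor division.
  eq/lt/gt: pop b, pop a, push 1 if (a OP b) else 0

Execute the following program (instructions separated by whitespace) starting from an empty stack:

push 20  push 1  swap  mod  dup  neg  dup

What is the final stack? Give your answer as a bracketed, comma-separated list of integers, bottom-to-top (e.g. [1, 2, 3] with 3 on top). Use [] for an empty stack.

Answer: [1, -1, -1]

Derivation:
After 'push 20': [20]
After 'push 1': [20, 1]
After 'swap': [1, 20]
After 'mod': [1]
After 'dup': [1, 1]
After 'neg': [1, -1]
After 'dup': [1, -1, -1]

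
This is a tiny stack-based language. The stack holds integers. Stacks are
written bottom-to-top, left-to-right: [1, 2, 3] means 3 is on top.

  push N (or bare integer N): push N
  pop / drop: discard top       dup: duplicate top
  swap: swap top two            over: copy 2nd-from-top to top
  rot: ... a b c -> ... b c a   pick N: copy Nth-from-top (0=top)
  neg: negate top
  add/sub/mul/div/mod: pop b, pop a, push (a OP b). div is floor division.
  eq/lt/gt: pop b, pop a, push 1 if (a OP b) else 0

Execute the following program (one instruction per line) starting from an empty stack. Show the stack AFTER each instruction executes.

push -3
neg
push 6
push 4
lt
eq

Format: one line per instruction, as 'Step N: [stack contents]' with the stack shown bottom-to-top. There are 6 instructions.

Step 1: [-3]
Step 2: [3]
Step 3: [3, 6]
Step 4: [3, 6, 4]
Step 5: [3, 0]
Step 6: [0]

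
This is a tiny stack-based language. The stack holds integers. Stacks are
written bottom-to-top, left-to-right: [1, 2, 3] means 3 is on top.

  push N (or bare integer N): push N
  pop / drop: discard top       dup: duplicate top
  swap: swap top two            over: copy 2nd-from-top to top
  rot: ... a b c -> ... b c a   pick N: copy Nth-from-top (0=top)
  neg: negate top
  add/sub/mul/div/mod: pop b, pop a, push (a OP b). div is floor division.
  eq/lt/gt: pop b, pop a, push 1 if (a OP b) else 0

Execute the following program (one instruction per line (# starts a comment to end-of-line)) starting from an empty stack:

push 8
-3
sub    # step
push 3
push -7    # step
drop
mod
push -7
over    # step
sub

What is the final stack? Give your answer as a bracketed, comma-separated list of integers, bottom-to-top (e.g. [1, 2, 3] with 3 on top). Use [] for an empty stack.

After 'push 8': [8]
After 'push -3': [8, -3]
After 'sub': [11]
After 'push 3': [11, 3]
After 'push -7': [11, 3, -7]
After 'drop': [11, 3]
After 'mod': [2]
After 'push -7': [2, -7]
After 'over': [2, -7, 2]
After 'sub': [2, -9]

Answer: [2, -9]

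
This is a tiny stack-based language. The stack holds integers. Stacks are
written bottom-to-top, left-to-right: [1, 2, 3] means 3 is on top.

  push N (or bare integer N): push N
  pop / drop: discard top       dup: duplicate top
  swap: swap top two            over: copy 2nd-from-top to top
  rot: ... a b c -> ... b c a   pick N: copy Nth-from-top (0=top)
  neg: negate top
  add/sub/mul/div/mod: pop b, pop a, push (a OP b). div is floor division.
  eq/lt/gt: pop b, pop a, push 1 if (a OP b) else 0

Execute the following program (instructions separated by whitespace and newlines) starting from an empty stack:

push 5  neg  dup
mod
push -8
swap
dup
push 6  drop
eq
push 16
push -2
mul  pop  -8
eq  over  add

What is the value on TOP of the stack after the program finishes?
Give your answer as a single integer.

After 'push 5': [5]
After 'neg': [-5]
After 'dup': [-5, -5]
After 'mod': [0]
After 'push -8': [0, -8]
After 'swap': [-8, 0]
After 'dup': [-8, 0, 0]
After 'push 6': [-8, 0, 0, 6]
After 'drop': [-8, 0, 0]
After 'eq': [-8, 1]
After 'push 16': [-8, 1, 16]
After 'push -2': [-8, 1, 16, -2]
After 'mul': [-8, 1, -32]
After 'pop': [-8, 1]
After 'push -8': [-8, 1, -8]
After 'eq': [-8, 0]
After 'over': [-8, 0, -8]
After 'add': [-8, -8]

Answer: -8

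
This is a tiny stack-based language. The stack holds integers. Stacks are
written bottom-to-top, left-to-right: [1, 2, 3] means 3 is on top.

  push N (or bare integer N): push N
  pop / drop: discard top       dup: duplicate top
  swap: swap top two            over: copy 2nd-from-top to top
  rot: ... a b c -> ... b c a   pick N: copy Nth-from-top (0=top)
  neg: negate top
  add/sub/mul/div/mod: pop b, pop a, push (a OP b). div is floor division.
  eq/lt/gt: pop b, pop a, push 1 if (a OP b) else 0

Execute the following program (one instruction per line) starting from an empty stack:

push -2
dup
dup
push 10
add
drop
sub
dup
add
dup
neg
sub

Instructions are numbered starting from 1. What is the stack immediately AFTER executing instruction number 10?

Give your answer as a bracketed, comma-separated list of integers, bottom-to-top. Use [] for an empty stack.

Step 1 ('push -2'): [-2]
Step 2 ('dup'): [-2, -2]
Step 3 ('dup'): [-2, -2, -2]
Step 4 ('push 10'): [-2, -2, -2, 10]
Step 5 ('add'): [-2, -2, 8]
Step 6 ('drop'): [-2, -2]
Step 7 ('sub'): [0]
Step 8 ('dup'): [0, 0]
Step 9 ('add'): [0]
Step 10 ('dup'): [0, 0]

Answer: [0, 0]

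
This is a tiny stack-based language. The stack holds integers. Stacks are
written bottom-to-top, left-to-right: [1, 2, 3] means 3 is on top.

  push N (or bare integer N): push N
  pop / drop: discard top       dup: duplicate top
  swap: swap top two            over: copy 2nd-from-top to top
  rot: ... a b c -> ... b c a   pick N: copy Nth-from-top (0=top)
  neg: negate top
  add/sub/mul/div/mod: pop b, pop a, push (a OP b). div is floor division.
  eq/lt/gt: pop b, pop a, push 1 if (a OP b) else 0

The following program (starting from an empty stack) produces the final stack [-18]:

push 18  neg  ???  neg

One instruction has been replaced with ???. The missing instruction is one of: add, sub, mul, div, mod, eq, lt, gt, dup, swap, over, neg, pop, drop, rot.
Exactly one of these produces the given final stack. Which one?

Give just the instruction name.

Answer: neg

Derivation:
Stack before ???: [-18]
Stack after ???:  [18]
The instruction that transforms [-18] -> [18] is: neg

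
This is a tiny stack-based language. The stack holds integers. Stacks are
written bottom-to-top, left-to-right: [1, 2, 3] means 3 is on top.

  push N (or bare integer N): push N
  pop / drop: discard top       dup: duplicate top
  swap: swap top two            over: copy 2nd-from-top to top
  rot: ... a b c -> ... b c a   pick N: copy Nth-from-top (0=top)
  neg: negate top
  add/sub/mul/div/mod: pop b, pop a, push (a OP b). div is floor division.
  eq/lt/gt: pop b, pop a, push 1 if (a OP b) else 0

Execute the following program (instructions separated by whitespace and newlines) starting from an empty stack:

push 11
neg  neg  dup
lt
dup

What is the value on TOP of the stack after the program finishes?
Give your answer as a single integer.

After 'push 11': [11]
After 'neg': [-11]
After 'neg': [11]
After 'dup': [11, 11]
After 'lt': [0]
After 'dup': [0, 0]

Answer: 0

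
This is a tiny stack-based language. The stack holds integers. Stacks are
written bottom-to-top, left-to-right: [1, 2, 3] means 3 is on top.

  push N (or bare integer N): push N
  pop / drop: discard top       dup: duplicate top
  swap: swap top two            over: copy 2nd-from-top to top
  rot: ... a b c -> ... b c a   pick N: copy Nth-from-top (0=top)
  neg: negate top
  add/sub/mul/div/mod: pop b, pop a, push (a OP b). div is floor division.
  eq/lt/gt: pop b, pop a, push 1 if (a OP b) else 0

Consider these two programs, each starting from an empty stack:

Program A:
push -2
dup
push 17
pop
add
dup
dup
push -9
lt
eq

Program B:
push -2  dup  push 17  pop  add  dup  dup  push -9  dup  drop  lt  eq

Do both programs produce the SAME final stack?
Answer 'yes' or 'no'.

Program A trace:
  After 'push -2': [-2]
  After 'dup': [-2, -2]
  After 'push 17': [-2, -2, 17]
  After 'pop': [-2, -2]
  After 'add': [-4]
  After 'dup': [-4, -4]
  After 'dup': [-4, -4, -4]
  After 'push -9': [-4, -4, -4, -9]
  After 'lt': [-4, -4, 0]
  After 'eq': [-4, 0]
Program A final stack: [-4, 0]

Program B trace:
  After 'push -2': [-2]
  After 'dup': [-2, -2]
  After 'push 17': [-2, -2, 17]
  After 'pop': [-2, -2]
  After 'add': [-4]
  After 'dup': [-4, -4]
  After 'dup': [-4, -4, -4]
  After 'push -9': [-4, -4, -4, -9]
  After 'dup': [-4, -4, -4, -9, -9]
  After 'drop': [-4, -4, -4, -9]
  After 'lt': [-4, -4, 0]
  After 'eq': [-4, 0]
Program B final stack: [-4, 0]
Same: yes

Answer: yes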